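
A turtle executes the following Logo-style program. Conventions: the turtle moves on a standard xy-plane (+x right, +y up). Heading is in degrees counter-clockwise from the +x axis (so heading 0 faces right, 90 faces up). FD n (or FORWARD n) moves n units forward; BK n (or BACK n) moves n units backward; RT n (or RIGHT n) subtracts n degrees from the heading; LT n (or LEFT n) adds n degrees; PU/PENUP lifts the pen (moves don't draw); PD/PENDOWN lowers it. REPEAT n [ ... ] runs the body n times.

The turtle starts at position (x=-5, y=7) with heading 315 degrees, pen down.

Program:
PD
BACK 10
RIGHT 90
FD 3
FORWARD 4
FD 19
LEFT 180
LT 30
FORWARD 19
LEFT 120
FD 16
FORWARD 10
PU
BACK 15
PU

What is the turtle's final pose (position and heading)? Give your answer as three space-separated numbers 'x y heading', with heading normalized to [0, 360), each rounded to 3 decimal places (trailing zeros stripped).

Answer: -36.163 11.192 195

Derivation:
Executing turtle program step by step:
Start: pos=(-5,7), heading=315, pen down
PD: pen down
BK 10: (-5,7) -> (-12.071,14.071) [heading=315, draw]
RT 90: heading 315 -> 225
FD 3: (-12.071,14.071) -> (-14.192,11.95) [heading=225, draw]
FD 4: (-14.192,11.95) -> (-17.021,9.121) [heading=225, draw]
FD 19: (-17.021,9.121) -> (-30.456,-4.314) [heading=225, draw]
LT 180: heading 225 -> 45
LT 30: heading 45 -> 75
FD 19: (-30.456,-4.314) -> (-25.538,14.039) [heading=75, draw]
LT 120: heading 75 -> 195
FD 16: (-25.538,14.039) -> (-40.993,9.898) [heading=195, draw]
FD 10: (-40.993,9.898) -> (-50.652,7.31) [heading=195, draw]
PU: pen up
BK 15: (-50.652,7.31) -> (-36.163,11.192) [heading=195, move]
PU: pen up
Final: pos=(-36.163,11.192), heading=195, 7 segment(s) drawn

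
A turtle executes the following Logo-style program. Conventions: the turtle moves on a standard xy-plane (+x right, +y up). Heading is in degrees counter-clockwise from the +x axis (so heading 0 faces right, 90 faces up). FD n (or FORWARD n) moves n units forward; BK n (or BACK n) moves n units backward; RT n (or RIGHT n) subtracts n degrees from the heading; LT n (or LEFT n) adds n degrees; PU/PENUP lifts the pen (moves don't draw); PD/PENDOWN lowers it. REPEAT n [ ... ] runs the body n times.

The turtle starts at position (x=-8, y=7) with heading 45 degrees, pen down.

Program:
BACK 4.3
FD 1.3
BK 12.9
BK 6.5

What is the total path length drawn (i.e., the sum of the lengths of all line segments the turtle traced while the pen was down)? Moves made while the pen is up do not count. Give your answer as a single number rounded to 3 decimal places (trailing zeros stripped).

Answer: 25

Derivation:
Executing turtle program step by step:
Start: pos=(-8,7), heading=45, pen down
BK 4.3: (-8,7) -> (-11.041,3.959) [heading=45, draw]
FD 1.3: (-11.041,3.959) -> (-10.121,4.879) [heading=45, draw]
BK 12.9: (-10.121,4.879) -> (-19.243,-4.243) [heading=45, draw]
BK 6.5: (-19.243,-4.243) -> (-23.839,-8.839) [heading=45, draw]
Final: pos=(-23.839,-8.839), heading=45, 4 segment(s) drawn

Segment lengths:
  seg 1: (-8,7) -> (-11.041,3.959), length = 4.3
  seg 2: (-11.041,3.959) -> (-10.121,4.879), length = 1.3
  seg 3: (-10.121,4.879) -> (-19.243,-4.243), length = 12.9
  seg 4: (-19.243,-4.243) -> (-23.839,-8.839), length = 6.5
Total = 25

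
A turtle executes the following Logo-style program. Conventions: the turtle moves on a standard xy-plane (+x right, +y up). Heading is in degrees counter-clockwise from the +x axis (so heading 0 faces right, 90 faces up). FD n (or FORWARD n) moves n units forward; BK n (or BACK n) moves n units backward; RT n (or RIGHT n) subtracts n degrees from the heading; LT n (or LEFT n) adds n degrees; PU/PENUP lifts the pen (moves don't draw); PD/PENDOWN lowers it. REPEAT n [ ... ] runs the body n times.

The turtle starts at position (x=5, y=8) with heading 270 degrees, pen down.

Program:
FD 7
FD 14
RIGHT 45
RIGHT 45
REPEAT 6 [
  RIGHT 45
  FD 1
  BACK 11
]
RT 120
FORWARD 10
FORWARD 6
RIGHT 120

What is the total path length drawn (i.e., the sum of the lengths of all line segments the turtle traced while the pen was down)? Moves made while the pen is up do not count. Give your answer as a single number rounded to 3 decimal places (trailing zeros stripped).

Answer: 109

Derivation:
Executing turtle program step by step:
Start: pos=(5,8), heading=270, pen down
FD 7: (5,8) -> (5,1) [heading=270, draw]
FD 14: (5,1) -> (5,-13) [heading=270, draw]
RT 45: heading 270 -> 225
RT 45: heading 225 -> 180
REPEAT 6 [
  -- iteration 1/6 --
  RT 45: heading 180 -> 135
  FD 1: (5,-13) -> (4.293,-12.293) [heading=135, draw]
  BK 11: (4.293,-12.293) -> (12.071,-20.071) [heading=135, draw]
  -- iteration 2/6 --
  RT 45: heading 135 -> 90
  FD 1: (12.071,-20.071) -> (12.071,-19.071) [heading=90, draw]
  BK 11: (12.071,-19.071) -> (12.071,-30.071) [heading=90, draw]
  -- iteration 3/6 --
  RT 45: heading 90 -> 45
  FD 1: (12.071,-30.071) -> (12.778,-29.364) [heading=45, draw]
  BK 11: (12.778,-29.364) -> (5,-37.142) [heading=45, draw]
  -- iteration 4/6 --
  RT 45: heading 45 -> 0
  FD 1: (5,-37.142) -> (6,-37.142) [heading=0, draw]
  BK 11: (6,-37.142) -> (-5,-37.142) [heading=0, draw]
  -- iteration 5/6 --
  RT 45: heading 0 -> 315
  FD 1: (-5,-37.142) -> (-4.293,-37.849) [heading=315, draw]
  BK 11: (-4.293,-37.849) -> (-12.071,-30.071) [heading=315, draw]
  -- iteration 6/6 --
  RT 45: heading 315 -> 270
  FD 1: (-12.071,-30.071) -> (-12.071,-31.071) [heading=270, draw]
  BK 11: (-12.071,-31.071) -> (-12.071,-20.071) [heading=270, draw]
]
RT 120: heading 270 -> 150
FD 10: (-12.071,-20.071) -> (-20.731,-15.071) [heading=150, draw]
FD 6: (-20.731,-15.071) -> (-25.927,-12.071) [heading=150, draw]
RT 120: heading 150 -> 30
Final: pos=(-25.927,-12.071), heading=30, 16 segment(s) drawn

Segment lengths:
  seg 1: (5,8) -> (5,1), length = 7
  seg 2: (5,1) -> (5,-13), length = 14
  seg 3: (5,-13) -> (4.293,-12.293), length = 1
  seg 4: (4.293,-12.293) -> (12.071,-20.071), length = 11
  seg 5: (12.071,-20.071) -> (12.071,-19.071), length = 1
  seg 6: (12.071,-19.071) -> (12.071,-30.071), length = 11
  seg 7: (12.071,-30.071) -> (12.778,-29.364), length = 1
  seg 8: (12.778,-29.364) -> (5,-37.142), length = 11
  seg 9: (5,-37.142) -> (6,-37.142), length = 1
  seg 10: (6,-37.142) -> (-5,-37.142), length = 11
  seg 11: (-5,-37.142) -> (-4.293,-37.849), length = 1
  seg 12: (-4.293,-37.849) -> (-12.071,-30.071), length = 11
  seg 13: (-12.071,-30.071) -> (-12.071,-31.071), length = 1
  seg 14: (-12.071,-31.071) -> (-12.071,-20.071), length = 11
  seg 15: (-12.071,-20.071) -> (-20.731,-15.071), length = 10
  seg 16: (-20.731,-15.071) -> (-25.927,-12.071), length = 6
Total = 109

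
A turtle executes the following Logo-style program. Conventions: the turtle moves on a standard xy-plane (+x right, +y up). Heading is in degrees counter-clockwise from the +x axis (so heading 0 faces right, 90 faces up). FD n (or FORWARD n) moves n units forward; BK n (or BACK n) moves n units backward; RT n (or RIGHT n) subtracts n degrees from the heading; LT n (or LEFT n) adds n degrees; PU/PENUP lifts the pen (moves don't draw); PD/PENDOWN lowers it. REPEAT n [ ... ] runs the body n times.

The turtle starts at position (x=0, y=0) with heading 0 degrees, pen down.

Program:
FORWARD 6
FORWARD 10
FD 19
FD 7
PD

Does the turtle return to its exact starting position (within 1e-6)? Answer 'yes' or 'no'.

Answer: no

Derivation:
Executing turtle program step by step:
Start: pos=(0,0), heading=0, pen down
FD 6: (0,0) -> (6,0) [heading=0, draw]
FD 10: (6,0) -> (16,0) [heading=0, draw]
FD 19: (16,0) -> (35,0) [heading=0, draw]
FD 7: (35,0) -> (42,0) [heading=0, draw]
PD: pen down
Final: pos=(42,0), heading=0, 4 segment(s) drawn

Start position: (0, 0)
Final position: (42, 0)
Distance = 42; >= 1e-6 -> NOT closed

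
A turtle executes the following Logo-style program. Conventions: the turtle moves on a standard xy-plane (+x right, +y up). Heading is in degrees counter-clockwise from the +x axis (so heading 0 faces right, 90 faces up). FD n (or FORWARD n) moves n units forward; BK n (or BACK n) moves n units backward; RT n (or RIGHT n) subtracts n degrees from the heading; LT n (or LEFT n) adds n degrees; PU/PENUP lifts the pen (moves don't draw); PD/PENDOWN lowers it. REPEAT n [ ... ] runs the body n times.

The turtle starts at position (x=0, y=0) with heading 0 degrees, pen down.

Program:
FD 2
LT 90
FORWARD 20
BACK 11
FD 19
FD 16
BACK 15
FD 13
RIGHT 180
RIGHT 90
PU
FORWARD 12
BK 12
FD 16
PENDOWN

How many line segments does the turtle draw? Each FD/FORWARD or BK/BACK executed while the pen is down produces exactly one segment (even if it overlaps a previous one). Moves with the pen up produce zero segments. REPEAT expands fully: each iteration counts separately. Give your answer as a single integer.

Executing turtle program step by step:
Start: pos=(0,0), heading=0, pen down
FD 2: (0,0) -> (2,0) [heading=0, draw]
LT 90: heading 0 -> 90
FD 20: (2,0) -> (2,20) [heading=90, draw]
BK 11: (2,20) -> (2,9) [heading=90, draw]
FD 19: (2,9) -> (2,28) [heading=90, draw]
FD 16: (2,28) -> (2,44) [heading=90, draw]
BK 15: (2,44) -> (2,29) [heading=90, draw]
FD 13: (2,29) -> (2,42) [heading=90, draw]
RT 180: heading 90 -> 270
RT 90: heading 270 -> 180
PU: pen up
FD 12: (2,42) -> (-10,42) [heading=180, move]
BK 12: (-10,42) -> (2,42) [heading=180, move]
FD 16: (2,42) -> (-14,42) [heading=180, move]
PD: pen down
Final: pos=(-14,42), heading=180, 7 segment(s) drawn
Segments drawn: 7

Answer: 7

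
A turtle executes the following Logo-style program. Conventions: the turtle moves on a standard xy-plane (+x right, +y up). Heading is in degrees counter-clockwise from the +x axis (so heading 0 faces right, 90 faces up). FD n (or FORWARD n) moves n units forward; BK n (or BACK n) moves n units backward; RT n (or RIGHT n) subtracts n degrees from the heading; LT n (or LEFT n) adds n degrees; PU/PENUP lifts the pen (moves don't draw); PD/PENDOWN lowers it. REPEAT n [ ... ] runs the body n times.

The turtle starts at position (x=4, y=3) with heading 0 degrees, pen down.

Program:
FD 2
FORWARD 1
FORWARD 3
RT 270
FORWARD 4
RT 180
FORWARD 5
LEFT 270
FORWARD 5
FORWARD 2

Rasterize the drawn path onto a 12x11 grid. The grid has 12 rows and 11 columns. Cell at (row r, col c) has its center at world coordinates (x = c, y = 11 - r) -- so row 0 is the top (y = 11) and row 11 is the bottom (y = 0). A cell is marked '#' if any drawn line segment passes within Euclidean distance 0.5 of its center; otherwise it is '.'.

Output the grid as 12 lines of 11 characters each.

Answer: ...........
...........
...........
...........
..........#
..........#
..........#
..........#
....#######
...########
...........
...........

Derivation:
Segment 0: (4,3) -> (6,3)
Segment 1: (6,3) -> (7,3)
Segment 2: (7,3) -> (10,3)
Segment 3: (10,3) -> (10,7)
Segment 4: (10,7) -> (10,2)
Segment 5: (10,2) -> (5,2)
Segment 6: (5,2) -> (3,2)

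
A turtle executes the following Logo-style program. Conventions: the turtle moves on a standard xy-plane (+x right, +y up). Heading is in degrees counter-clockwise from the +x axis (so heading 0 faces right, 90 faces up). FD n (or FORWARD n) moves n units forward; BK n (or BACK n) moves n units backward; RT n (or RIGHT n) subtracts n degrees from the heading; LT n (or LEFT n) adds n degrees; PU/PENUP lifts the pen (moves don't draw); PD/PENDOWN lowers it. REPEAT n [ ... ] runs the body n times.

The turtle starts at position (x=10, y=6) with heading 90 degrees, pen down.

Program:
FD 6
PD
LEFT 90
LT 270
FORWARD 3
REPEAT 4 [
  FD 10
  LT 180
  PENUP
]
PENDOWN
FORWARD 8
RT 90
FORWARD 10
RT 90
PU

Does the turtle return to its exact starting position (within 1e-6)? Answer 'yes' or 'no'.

Answer: no

Derivation:
Executing turtle program step by step:
Start: pos=(10,6), heading=90, pen down
FD 6: (10,6) -> (10,12) [heading=90, draw]
PD: pen down
LT 90: heading 90 -> 180
LT 270: heading 180 -> 90
FD 3: (10,12) -> (10,15) [heading=90, draw]
REPEAT 4 [
  -- iteration 1/4 --
  FD 10: (10,15) -> (10,25) [heading=90, draw]
  LT 180: heading 90 -> 270
  PU: pen up
  -- iteration 2/4 --
  FD 10: (10,25) -> (10,15) [heading=270, move]
  LT 180: heading 270 -> 90
  PU: pen up
  -- iteration 3/4 --
  FD 10: (10,15) -> (10,25) [heading=90, move]
  LT 180: heading 90 -> 270
  PU: pen up
  -- iteration 4/4 --
  FD 10: (10,25) -> (10,15) [heading=270, move]
  LT 180: heading 270 -> 90
  PU: pen up
]
PD: pen down
FD 8: (10,15) -> (10,23) [heading=90, draw]
RT 90: heading 90 -> 0
FD 10: (10,23) -> (20,23) [heading=0, draw]
RT 90: heading 0 -> 270
PU: pen up
Final: pos=(20,23), heading=270, 5 segment(s) drawn

Start position: (10, 6)
Final position: (20, 23)
Distance = 19.723; >= 1e-6 -> NOT closed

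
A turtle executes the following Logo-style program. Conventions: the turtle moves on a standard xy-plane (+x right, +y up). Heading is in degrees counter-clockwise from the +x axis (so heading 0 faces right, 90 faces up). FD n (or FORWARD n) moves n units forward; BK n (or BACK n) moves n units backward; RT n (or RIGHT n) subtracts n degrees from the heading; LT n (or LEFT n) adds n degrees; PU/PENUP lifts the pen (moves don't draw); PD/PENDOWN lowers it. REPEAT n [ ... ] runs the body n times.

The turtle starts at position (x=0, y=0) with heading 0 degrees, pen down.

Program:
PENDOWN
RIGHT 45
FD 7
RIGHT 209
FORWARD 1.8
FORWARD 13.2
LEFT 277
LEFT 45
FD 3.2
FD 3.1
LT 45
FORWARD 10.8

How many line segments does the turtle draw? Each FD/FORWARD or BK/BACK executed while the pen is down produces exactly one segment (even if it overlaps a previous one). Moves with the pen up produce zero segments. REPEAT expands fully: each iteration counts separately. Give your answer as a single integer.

Answer: 6

Derivation:
Executing turtle program step by step:
Start: pos=(0,0), heading=0, pen down
PD: pen down
RT 45: heading 0 -> 315
FD 7: (0,0) -> (4.95,-4.95) [heading=315, draw]
RT 209: heading 315 -> 106
FD 1.8: (4.95,-4.95) -> (4.454,-3.219) [heading=106, draw]
FD 13.2: (4.454,-3.219) -> (0.815,9.469) [heading=106, draw]
LT 277: heading 106 -> 23
LT 45: heading 23 -> 68
FD 3.2: (0.815,9.469) -> (2.014,12.436) [heading=68, draw]
FD 3.1: (2.014,12.436) -> (3.175,15.31) [heading=68, draw]
LT 45: heading 68 -> 113
FD 10.8: (3.175,15.31) -> (-1.045,25.252) [heading=113, draw]
Final: pos=(-1.045,25.252), heading=113, 6 segment(s) drawn
Segments drawn: 6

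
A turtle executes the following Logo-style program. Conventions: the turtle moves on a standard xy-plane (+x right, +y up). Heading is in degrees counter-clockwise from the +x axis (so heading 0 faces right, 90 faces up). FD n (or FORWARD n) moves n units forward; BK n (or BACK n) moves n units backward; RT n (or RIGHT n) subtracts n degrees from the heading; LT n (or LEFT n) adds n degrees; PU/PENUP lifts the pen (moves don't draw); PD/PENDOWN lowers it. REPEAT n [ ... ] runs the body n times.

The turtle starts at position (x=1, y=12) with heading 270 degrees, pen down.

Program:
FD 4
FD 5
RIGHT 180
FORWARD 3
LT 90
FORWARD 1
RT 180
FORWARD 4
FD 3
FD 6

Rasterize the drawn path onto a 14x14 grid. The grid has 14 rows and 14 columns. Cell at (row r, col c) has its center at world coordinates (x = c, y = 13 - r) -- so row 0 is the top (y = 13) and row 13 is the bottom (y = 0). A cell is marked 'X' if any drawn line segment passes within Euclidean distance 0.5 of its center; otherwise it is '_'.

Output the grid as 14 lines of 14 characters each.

Answer: ______________
_X____________
_X____________
_X____________
_X____________
_X____________
_X____________
XXXXXXXXXXXXXX
_X____________
_X____________
_X____________
______________
______________
______________

Derivation:
Segment 0: (1,12) -> (1,8)
Segment 1: (1,8) -> (1,3)
Segment 2: (1,3) -> (1,6)
Segment 3: (1,6) -> (-0,6)
Segment 4: (-0,6) -> (4,6)
Segment 5: (4,6) -> (7,6)
Segment 6: (7,6) -> (13,6)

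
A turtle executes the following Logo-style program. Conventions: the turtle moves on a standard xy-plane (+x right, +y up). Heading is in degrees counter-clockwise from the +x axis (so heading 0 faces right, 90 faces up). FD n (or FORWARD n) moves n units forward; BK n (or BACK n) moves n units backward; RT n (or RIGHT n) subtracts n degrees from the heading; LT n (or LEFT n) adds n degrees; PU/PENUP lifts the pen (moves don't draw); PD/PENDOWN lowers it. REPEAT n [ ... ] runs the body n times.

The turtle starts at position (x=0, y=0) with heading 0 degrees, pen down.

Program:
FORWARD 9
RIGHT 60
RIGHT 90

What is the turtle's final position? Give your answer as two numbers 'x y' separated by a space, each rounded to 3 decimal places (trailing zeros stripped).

Answer: 9 0

Derivation:
Executing turtle program step by step:
Start: pos=(0,0), heading=0, pen down
FD 9: (0,0) -> (9,0) [heading=0, draw]
RT 60: heading 0 -> 300
RT 90: heading 300 -> 210
Final: pos=(9,0), heading=210, 1 segment(s) drawn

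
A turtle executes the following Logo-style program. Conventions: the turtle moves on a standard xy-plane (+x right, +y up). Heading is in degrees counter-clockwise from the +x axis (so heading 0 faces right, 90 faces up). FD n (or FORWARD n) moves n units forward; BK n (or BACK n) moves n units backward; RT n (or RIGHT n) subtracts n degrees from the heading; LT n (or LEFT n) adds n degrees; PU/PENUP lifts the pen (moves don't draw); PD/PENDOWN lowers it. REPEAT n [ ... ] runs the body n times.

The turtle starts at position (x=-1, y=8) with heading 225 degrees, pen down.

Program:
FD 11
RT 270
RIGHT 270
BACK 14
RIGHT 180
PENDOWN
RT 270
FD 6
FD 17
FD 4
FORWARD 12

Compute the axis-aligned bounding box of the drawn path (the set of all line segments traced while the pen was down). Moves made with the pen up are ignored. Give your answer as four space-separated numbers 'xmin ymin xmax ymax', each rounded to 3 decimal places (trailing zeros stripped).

Answer: -18.678 -37.255 8.899 8

Derivation:
Executing turtle program step by step:
Start: pos=(-1,8), heading=225, pen down
FD 11: (-1,8) -> (-8.778,0.222) [heading=225, draw]
RT 270: heading 225 -> 315
RT 270: heading 315 -> 45
BK 14: (-8.778,0.222) -> (-18.678,-9.678) [heading=45, draw]
RT 180: heading 45 -> 225
PD: pen down
RT 270: heading 225 -> 315
FD 6: (-18.678,-9.678) -> (-14.435,-13.92) [heading=315, draw]
FD 17: (-14.435,-13.92) -> (-2.414,-25.941) [heading=315, draw]
FD 4: (-2.414,-25.941) -> (0.414,-28.77) [heading=315, draw]
FD 12: (0.414,-28.77) -> (8.899,-37.255) [heading=315, draw]
Final: pos=(8.899,-37.255), heading=315, 6 segment(s) drawn

Segment endpoints: x in {-18.678, -14.435, -8.778, -2.414, -1, 0.414, 8.899}, y in {-37.255, -28.77, -25.941, -13.92, -9.678, 0.222, 8}
xmin=-18.678, ymin=-37.255, xmax=8.899, ymax=8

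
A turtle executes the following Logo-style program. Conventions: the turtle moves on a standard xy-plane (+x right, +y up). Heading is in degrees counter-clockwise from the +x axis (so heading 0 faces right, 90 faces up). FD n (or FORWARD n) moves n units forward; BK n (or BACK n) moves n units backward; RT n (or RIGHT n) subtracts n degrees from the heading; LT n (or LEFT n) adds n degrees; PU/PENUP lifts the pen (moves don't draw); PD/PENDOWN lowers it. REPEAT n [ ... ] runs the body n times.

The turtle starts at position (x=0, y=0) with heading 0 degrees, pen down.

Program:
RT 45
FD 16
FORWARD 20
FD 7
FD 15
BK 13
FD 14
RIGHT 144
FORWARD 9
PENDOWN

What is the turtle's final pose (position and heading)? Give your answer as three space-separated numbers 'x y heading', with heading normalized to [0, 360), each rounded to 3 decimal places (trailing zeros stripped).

Executing turtle program step by step:
Start: pos=(0,0), heading=0, pen down
RT 45: heading 0 -> 315
FD 16: (0,0) -> (11.314,-11.314) [heading=315, draw]
FD 20: (11.314,-11.314) -> (25.456,-25.456) [heading=315, draw]
FD 7: (25.456,-25.456) -> (30.406,-30.406) [heading=315, draw]
FD 15: (30.406,-30.406) -> (41.012,-41.012) [heading=315, draw]
BK 13: (41.012,-41.012) -> (31.82,-31.82) [heading=315, draw]
FD 14: (31.82,-31.82) -> (41.719,-41.719) [heading=315, draw]
RT 144: heading 315 -> 171
FD 9: (41.719,-41.719) -> (32.83,-40.311) [heading=171, draw]
PD: pen down
Final: pos=(32.83,-40.311), heading=171, 7 segment(s) drawn

Answer: 32.83 -40.311 171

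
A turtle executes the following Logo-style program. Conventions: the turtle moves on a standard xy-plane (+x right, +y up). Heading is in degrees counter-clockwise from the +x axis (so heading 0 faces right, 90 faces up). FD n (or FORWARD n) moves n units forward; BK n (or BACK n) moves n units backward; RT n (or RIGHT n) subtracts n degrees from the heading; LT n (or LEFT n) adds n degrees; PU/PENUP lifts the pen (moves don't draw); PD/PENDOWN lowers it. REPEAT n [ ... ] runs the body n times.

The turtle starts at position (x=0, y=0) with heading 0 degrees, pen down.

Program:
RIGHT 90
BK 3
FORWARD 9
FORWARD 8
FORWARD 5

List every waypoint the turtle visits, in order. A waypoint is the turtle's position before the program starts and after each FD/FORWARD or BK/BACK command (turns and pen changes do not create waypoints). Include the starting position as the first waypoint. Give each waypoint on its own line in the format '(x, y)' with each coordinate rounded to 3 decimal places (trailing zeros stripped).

Answer: (0, 0)
(0, 3)
(0, -6)
(0, -14)
(0, -19)

Derivation:
Executing turtle program step by step:
Start: pos=(0,0), heading=0, pen down
RT 90: heading 0 -> 270
BK 3: (0,0) -> (0,3) [heading=270, draw]
FD 9: (0,3) -> (0,-6) [heading=270, draw]
FD 8: (0,-6) -> (0,-14) [heading=270, draw]
FD 5: (0,-14) -> (0,-19) [heading=270, draw]
Final: pos=(0,-19), heading=270, 4 segment(s) drawn
Waypoints (5 total):
(0, 0)
(0, 3)
(0, -6)
(0, -14)
(0, -19)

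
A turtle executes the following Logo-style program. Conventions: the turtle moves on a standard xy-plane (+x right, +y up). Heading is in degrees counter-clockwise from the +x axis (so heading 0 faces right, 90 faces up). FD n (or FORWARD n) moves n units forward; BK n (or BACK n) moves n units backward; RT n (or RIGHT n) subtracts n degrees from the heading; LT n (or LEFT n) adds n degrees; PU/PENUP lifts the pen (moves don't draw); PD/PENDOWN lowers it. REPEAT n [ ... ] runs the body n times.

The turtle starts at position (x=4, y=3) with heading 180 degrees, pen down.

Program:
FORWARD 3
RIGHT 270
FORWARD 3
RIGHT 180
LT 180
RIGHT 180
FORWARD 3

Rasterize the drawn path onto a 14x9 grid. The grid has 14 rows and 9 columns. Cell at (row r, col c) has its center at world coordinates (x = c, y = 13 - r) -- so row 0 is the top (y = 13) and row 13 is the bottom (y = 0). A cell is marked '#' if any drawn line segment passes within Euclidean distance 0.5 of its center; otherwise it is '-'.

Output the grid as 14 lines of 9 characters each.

Answer: ---------
---------
---------
---------
---------
---------
---------
---------
---------
---------
-####----
-#-------
-#-------
-#-------

Derivation:
Segment 0: (4,3) -> (1,3)
Segment 1: (1,3) -> (1,0)
Segment 2: (1,0) -> (1,3)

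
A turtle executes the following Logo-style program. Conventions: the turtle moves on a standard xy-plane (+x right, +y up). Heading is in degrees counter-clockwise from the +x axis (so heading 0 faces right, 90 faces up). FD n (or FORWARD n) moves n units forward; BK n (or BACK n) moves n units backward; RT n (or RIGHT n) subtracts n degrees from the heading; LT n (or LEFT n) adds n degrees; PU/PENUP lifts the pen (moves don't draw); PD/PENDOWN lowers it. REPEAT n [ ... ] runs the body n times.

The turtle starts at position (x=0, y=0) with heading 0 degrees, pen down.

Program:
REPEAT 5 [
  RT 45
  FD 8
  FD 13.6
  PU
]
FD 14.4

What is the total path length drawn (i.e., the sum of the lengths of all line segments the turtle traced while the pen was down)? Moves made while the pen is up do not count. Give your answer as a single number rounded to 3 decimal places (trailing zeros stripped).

Executing turtle program step by step:
Start: pos=(0,0), heading=0, pen down
REPEAT 5 [
  -- iteration 1/5 --
  RT 45: heading 0 -> 315
  FD 8: (0,0) -> (5.657,-5.657) [heading=315, draw]
  FD 13.6: (5.657,-5.657) -> (15.274,-15.274) [heading=315, draw]
  PU: pen up
  -- iteration 2/5 --
  RT 45: heading 315 -> 270
  FD 8: (15.274,-15.274) -> (15.274,-23.274) [heading=270, move]
  FD 13.6: (15.274,-23.274) -> (15.274,-36.874) [heading=270, move]
  PU: pen up
  -- iteration 3/5 --
  RT 45: heading 270 -> 225
  FD 8: (15.274,-36.874) -> (9.617,-42.53) [heading=225, move]
  FD 13.6: (9.617,-42.53) -> (0,-52.147) [heading=225, move]
  PU: pen up
  -- iteration 4/5 --
  RT 45: heading 225 -> 180
  FD 8: (0,-52.147) -> (-8,-52.147) [heading=180, move]
  FD 13.6: (-8,-52.147) -> (-21.6,-52.147) [heading=180, move]
  PU: pen up
  -- iteration 5/5 --
  RT 45: heading 180 -> 135
  FD 8: (-21.6,-52.147) -> (-27.257,-46.49) [heading=135, move]
  FD 13.6: (-27.257,-46.49) -> (-36.874,-36.874) [heading=135, move]
  PU: pen up
]
FD 14.4: (-36.874,-36.874) -> (-47.056,-26.691) [heading=135, move]
Final: pos=(-47.056,-26.691), heading=135, 2 segment(s) drawn

Segment lengths:
  seg 1: (0,0) -> (5.657,-5.657), length = 8
  seg 2: (5.657,-5.657) -> (15.274,-15.274), length = 13.6
Total = 21.6

Answer: 21.6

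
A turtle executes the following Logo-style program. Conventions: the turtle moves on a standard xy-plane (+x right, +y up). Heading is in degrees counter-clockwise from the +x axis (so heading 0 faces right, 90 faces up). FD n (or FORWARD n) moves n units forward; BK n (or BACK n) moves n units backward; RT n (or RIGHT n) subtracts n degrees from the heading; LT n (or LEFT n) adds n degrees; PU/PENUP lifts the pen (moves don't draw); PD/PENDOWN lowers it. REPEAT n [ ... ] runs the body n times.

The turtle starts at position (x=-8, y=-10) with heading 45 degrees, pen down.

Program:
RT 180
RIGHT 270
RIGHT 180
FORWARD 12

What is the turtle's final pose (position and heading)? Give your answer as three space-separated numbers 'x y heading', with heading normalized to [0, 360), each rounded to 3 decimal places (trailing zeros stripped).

Executing turtle program step by step:
Start: pos=(-8,-10), heading=45, pen down
RT 180: heading 45 -> 225
RT 270: heading 225 -> 315
RT 180: heading 315 -> 135
FD 12: (-8,-10) -> (-16.485,-1.515) [heading=135, draw]
Final: pos=(-16.485,-1.515), heading=135, 1 segment(s) drawn

Answer: -16.485 -1.515 135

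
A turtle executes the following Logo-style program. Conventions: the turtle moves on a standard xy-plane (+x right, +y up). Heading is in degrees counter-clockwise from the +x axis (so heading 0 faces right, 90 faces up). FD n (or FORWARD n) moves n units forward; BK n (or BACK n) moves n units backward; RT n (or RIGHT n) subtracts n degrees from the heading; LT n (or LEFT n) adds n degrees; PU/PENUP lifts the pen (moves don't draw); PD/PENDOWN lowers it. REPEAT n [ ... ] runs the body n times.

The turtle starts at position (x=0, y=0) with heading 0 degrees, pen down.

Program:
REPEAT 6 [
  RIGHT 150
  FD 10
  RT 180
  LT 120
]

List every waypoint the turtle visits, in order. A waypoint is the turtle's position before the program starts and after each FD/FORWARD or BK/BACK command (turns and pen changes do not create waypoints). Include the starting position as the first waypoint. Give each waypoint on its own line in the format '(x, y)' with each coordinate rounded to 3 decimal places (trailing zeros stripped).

Answer: (0, 0)
(-8.66, -5)
(1.34, -5)
(-7.321, 0)
(-2.321, -8.66)
(-2.321, 1.34)
(-7.321, -7.321)

Derivation:
Executing turtle program step by step:
Start: pos=(0,0), heading=0, pen down
REPEAT 6 [
  -- iteration 1/6 --
  RT 150: heading 0 -> 210
  FD 10: (0,0) -> (-8.66,-5) [heading=210, draw]
  RT 180: heading 210 -> 30
  LT 120: heading 30 -> 150
  -- iteration 2/6 --
  RT 150: heading 150 -> 0
  FD 10: (-8.66,-5) -> (1.34,-5) [heading=0, draw]
  RT 180: heading 0 -> 180
  LT 120: heading 180 -> 300
  -- iteration 3/6 --
  RT 150: heading 300 -> 150
  FD 10: (1.34,-5) -> (-7.321,0) [heading=150, draw]
  RT 180: heading 150 -> 330
  LT 120: heading 330 -> 90
  -- iteration 4/6 --
  RT 150: heading 90 -> 300
  FD 10: (-7.321,0) -> (-2.321,-8.66) [heading=300, draw]
  RT 180: heading 300 -> 120
  LT 120: heading 120 -> 240
  -- iteration 5/6 --
  RT 150: heading 240 -> 90
  FD 10: (-2.321,-8.66) -> (-2.321,1.34) [heading=90, draw]
  RT 180: heading 90 -> 270
  LT 120: heading 270 -> 30
  -- iteration 6/6 --
  RT 150: heading 30 -> 240
  FD 10: (-2.321,1.34) -> (-7.321,-7.321) [heading=240, draw]
  RT 180: heading 240 -> 60
  LT 120: heading 60 -> 180
]
Final: pos=(-7.321,-7.321), heading=180, 6 segment(s) drawn
Waypoints (7 total):
(0, 0)
(-8.66, -5)
(1.34, -5)
(-7.321, 0)
(-2.321, -8.66)
(-2.321, 1.34)
(-7.321, -7.321)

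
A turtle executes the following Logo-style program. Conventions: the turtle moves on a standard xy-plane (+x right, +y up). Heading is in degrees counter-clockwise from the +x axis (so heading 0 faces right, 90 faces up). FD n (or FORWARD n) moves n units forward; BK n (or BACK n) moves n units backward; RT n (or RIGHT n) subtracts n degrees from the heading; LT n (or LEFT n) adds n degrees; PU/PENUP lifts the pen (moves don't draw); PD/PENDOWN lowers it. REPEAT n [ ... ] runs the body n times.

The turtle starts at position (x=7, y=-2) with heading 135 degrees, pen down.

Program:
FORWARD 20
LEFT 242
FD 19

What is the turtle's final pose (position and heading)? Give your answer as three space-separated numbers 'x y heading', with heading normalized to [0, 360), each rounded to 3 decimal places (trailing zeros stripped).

Answer: 11.028 17.697 17

Derivation:
Executing turtle program step by step:
Start: pos=(7,-2), heading=135, pen down
FD 20: (7,-2) -> (-7.142,12.142) [heading=135, draw]
LT 242: heading 135 -> 17
FD 19: (-7.142,12.142) -> (11.028,17.697) [heading=17, draw]
Final: pos=(11.028,17.697), heading=17, 2 segment(s) drawn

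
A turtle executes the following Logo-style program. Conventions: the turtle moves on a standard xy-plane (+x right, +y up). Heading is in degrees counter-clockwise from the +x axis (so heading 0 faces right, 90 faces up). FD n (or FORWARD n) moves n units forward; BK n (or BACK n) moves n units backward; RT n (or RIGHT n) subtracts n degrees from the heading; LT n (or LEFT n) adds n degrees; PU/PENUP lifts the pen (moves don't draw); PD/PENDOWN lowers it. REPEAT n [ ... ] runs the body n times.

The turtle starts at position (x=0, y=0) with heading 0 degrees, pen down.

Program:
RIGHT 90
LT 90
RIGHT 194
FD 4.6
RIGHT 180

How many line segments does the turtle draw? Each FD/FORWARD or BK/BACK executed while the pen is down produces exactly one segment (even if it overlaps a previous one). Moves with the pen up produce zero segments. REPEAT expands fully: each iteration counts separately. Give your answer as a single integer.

Answer: 1

Derivation:
Executing turtle program step by step:
Start: pos=(0,0), heading=0, pen down
RT 90: heading 0 -> 270
LT 90: heading 270 -> 0
RT 194: heading 0 -> 166
FD 4.6: (0,0) -> (-4.463,1.113) [heading=166, draw]
RT 180: heading 166 -> 346
Final: pos=(-4.463,1.113), heading=346, 1 segment(s) drawn
Segments drawn: 1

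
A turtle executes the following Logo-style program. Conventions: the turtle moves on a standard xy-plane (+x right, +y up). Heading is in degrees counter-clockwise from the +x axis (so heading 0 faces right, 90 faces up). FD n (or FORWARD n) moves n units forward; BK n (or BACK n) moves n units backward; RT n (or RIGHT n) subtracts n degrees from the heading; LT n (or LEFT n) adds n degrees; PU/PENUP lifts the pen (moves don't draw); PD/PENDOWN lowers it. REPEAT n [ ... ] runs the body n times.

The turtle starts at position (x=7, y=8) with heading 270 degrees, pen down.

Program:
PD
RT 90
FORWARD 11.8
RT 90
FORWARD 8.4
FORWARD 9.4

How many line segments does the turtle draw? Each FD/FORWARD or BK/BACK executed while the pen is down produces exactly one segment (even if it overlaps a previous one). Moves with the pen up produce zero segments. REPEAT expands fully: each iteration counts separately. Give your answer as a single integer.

Answer: 3

Derivation:
Executing turtle program step by step:
Start: pos=(7,8), heading=270, pen down
PD: pen down
RT 90: heading 270 -> 180
FD 11.8: (7,8) -> (-4.8,8) [heading=180, draw]
RT 90: heading 180 -> 90
FD 8.4: (-4.8,8) -> (-4.8,16.4) [heading=90, draw]
FD 9.4: (-4.8,16.4) -> (-4.8,25.8) [heading=90, draw]
Final: pos=(-4.8,25.8), heading=90, 3 segment(s) drawn
Segments drawn: 3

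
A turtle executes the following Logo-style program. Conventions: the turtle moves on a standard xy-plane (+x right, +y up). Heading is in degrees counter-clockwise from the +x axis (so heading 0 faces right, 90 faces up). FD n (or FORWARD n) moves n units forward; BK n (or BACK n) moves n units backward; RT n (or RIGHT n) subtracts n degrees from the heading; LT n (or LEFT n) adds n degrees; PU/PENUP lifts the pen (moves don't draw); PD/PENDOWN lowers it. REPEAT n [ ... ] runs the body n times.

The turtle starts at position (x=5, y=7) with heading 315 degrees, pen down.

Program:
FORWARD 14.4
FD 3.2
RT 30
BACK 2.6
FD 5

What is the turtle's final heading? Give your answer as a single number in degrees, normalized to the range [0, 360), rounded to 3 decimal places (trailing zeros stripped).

Executing turtle program step by step:
Start: pos=(5,7), heading=315, pen down
FD 14.4: (5,7) -> (15.182,-3.182) [heading=315, draw]
FD 3.2: (15.182,-3.182) -> (17.445,-5.445) [heading=315, draw]
RT 30: heading 315 -> 285
BK 2.6: (17.445,-5.445) -> (16.772,-2.934) [heading=285, draw]
FD 5: (16.772,-2.934) -> (18.066,-7.763) [heading=285, draw]
Final: pos=(18.066,-7.763), heading=285, 4 segment(s) drawn

Answer: 285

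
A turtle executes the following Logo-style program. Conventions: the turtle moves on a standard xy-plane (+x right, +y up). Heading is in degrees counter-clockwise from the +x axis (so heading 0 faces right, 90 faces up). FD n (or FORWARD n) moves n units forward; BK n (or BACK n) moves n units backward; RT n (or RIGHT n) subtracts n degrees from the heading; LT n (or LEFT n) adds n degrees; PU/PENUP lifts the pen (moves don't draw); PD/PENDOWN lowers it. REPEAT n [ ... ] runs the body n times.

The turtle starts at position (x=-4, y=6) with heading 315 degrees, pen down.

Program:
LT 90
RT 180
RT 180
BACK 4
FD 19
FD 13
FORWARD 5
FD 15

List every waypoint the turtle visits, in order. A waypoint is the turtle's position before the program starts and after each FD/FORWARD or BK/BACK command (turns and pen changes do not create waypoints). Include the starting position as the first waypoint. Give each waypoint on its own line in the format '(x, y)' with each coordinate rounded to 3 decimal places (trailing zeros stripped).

Answer: (-4, 6)
(-6.828, 3.172)
(6.607, 16.607)
(15.799, 25.799)
(19.335, 29.335)
(29.941, 39.941)

Derivation:
Executing turtle program step by step:
Start: pos=(-4,6), heading=315, pen down
LT 90: heading 315 -> 45
RT 180: heading 45 -> 225
RT 180: heading 225 -> 45
BK 4: (-4,6) -> (-6.828,3.172) [heading=45, draw]
FD 19: (-6.828,3.172) -> (6.607,16.607) [heading=45, draw]
FD 13: (6.607,16.607) -> (15.799,25.799) [heading=45, draw]
FD 5: (15.799,25.799) -> (19.335,29.335) [heading=45, draw]
FD 15: (19.335,29.335) -> (29.941,39.941) [heading=45, draw]
Final: pos=(29.941,39.941), heading=45, 5 segment(s) drawn
Waypoints (6 total):
(-4, 6)
(-6.828, 3.172)
(6.607, 16.607)
(15.799, 25.799)
(19.335, 29.335)
(29.941, 39.941)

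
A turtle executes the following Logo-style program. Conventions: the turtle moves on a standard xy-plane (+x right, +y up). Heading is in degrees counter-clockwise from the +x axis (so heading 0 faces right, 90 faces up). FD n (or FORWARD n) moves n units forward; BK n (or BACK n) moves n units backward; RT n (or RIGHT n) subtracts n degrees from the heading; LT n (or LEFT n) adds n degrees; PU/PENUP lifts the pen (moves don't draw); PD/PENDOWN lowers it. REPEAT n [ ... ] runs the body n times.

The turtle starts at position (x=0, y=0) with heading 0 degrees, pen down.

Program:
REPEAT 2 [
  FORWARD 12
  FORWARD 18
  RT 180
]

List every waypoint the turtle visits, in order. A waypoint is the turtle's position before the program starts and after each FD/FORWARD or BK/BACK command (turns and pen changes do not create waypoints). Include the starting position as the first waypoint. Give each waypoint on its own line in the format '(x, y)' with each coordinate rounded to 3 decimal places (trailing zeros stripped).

Executing turtle program step by step:
Start: pos=(0,0), heading=0, pen down
REPEAT 2 [
  -- iteration 1/2 --
  FD 12: (0,0) -> (12,0) [heading=0, draw]
  FD 18: (12,0) -> (30,0) [heading=0, draw]
  RT 180: heading 0 -> 180
  -- iteration 2/2 --
  FD 12: (30,0) -> (18,0) [heading=180, draw]
  FD 18: (18,0) -> (0,0) [heading=180, draw]
  RT 180: heading 180 -> 0
]
Final: pos=(0,0), heading=0, 4 segment(s) drawn
Waypoints (5 total):
(0, 0)
(12, 0)
(30, 0)
(18, 0)
(0, 0)

Answer: (0, 0)
(12, 0)
(30, 0)
(18, 0)
(0, 0)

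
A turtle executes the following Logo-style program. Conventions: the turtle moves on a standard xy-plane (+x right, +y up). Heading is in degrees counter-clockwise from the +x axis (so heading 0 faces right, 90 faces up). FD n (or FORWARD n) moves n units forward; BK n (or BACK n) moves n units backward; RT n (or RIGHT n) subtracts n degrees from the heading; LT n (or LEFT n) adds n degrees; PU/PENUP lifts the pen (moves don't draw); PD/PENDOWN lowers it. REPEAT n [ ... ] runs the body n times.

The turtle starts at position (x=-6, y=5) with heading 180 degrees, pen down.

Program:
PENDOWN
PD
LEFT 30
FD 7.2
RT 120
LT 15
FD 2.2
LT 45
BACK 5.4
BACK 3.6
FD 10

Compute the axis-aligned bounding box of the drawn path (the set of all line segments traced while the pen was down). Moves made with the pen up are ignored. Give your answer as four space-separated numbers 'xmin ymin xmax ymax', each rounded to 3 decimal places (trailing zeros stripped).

Executing turtle program step by step:
Start: pos=(-6,5), heading=180, pen down
PD: pen down
PD: pen down
LT 30: heading 180 -> 210
FD 7.2: (-6,5) -> (-12.235,1.4) [heading=210, draw]
RT 120: heading 210 -> 90
LT 15: heading 90 -> 105
FD 2.2: (-12.235,1.4) -> (-12.805,3.525) [heading=105, draw]
LT 45: heading 105 -> 150
BK 5.4: (-12.805,3.525) -> (-8.128,0.825) [heading=150, draw]
BK 3.6: (-8.128,0.825) -> (-5.011,-0.975) [heading=150, draw]
FD 10: (-5.011,-0.975) -> (-13.671,4.025) [heading=150, draw]
Final: pos=(-13.671,4.025), heading=150, 5 segment(s) drawn

Segment endpoints: x in {-13.671, -12.805, -12.235, -8.128, -6, -5.011}, y in {-0.975, 0.825, 1.4, 3.525, 4.025, 5}
xmin=-13.671, ymin=-0.975, xmax=-5.011, ymax=5

Answer: -13.671 -0.975 -5.011 5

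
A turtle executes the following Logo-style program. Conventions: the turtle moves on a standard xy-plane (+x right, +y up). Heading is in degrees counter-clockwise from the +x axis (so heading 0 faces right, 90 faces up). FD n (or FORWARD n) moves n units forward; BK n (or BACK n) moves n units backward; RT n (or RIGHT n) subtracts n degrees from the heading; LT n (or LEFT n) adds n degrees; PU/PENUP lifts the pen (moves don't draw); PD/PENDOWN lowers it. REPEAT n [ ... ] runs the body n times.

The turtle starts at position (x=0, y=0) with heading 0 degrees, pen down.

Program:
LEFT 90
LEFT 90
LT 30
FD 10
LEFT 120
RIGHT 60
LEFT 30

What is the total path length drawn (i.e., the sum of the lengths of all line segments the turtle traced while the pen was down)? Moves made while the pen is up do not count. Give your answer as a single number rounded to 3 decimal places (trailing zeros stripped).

Answer: 10

Derivation:
Executing turtle program step by step:
Start: pos=(0,0), heading=0, pen down
LT 90: heading 0 -> 90
LT 90: heading 90 -> 180
LT 30: heading 180 -> 210
FD 10: (0,0) -> (-8.66,-5) [heading=210, draw]
LT 120: heading 210 -> 330
RT 60: heading 330 -> 270
LT 30: heading 270 -> 300
Final: pos=(-8.66,-5), heading=300, 1 segment(s) drawn

Segment lengths:
  seg 1: (0,0) -> (-8.66,-5), length = 10
Total = 10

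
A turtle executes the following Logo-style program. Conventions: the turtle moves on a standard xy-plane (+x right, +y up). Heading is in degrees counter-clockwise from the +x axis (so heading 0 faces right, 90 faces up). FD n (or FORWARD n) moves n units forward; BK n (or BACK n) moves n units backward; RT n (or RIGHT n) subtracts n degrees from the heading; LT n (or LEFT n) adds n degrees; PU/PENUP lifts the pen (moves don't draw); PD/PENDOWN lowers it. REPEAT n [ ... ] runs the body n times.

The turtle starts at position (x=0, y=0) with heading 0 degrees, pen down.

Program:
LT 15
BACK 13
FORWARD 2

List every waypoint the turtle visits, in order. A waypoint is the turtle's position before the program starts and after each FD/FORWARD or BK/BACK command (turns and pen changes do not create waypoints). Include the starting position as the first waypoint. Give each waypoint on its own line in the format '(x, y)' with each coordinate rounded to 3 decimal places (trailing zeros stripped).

Executing turtle program step by step:
Start: pos=(0,0), heading=0, pen down
LT 15: heading 0 -> 15
BK 13: (0,0) -> (-12.557,-3.365) [heading=15, draw]
FD 2: (-12.557,-3.365) -> (-10.625,-2.847) [heading=15, draw]
Final: pos=(-10.625,-2.847), heading=15, 2 segment(s) drawn
Waypoints (3 total):
(0, 0)
(-12.557, -3.365)
(-10.625, -2.847)

Answer: (0, 0)
(-12.557, -3.365)
(-10.625, -2.847)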